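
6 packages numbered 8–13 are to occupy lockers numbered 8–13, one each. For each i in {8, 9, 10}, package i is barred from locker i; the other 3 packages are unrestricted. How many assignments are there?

Let Aᵢ (for i ∈ {8, 9, 10}) be the placements that put package i in its forbidden locker. Any j of these fix j positions, leaving (6−j)! ways to fill the rest, and there are C(3,j) ways to pick which j.
By inclusion–exclusion, the number of valid placements is Σ_{j=0}^{3} (−1)^j C(3,j)·(6−j)!.
Computing: 720 − 360 + 72 − 6 = 426.

426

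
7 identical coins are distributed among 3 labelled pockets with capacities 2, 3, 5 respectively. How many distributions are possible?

Ignoring the caps, the number of non-negative solutions to x_1+…+x_3 = 7 is C(9,2) = 36.
Subtract solutions that violate a single cap (substitute x_i' = x_i − (cap_i+1)): x_1 ≥ 3 gives C(6,2) = 15; x_2 ≥ 4 gives C(5,2) = 10; x_3 ≥ 6 gives C(3,2) = 3. Together 28.
Add back pairs where two caps are both exceeded: 1 + 0 + 0 = 1.
By inclusion–exclusion the count is 36 − 28 + 1 = 9.

9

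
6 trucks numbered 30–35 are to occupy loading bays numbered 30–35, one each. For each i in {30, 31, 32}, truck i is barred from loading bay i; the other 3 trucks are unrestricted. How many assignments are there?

Let Aᵢ (for i ∈ {30, 31, 32}) be the placements that put truck i in its forbidden loading bay. Any j of these fix j positions, leaving (6−j)! ways to fill the rest, and there are C(3,j) ways to pick which j.
By inclusion–exclusion, the number of valid placements is Σ_{j=0}^{3} (−1)^j C(3,j)·(6−j)!.
Computing: 720 − 360 + 72 − 6 = 426.

426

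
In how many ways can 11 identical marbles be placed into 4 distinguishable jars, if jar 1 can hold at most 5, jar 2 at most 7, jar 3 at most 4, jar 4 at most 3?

Without the upper bounds there are C(14,3) = 364 ways to split 11 among 4 jars.
Subtract solutions that violate a single cap (substitute x_i' = x_i − (cap_i+1)): x_1 ≥ 6 gives C(8,3) = 56; x_2 ≥ 8 gives C(6,3) = 20; x_3 ≥ 5 gives C(9,3) = 84; x_4 ≥ 4 gives C(10,3) = 120. Together 280.
Add back pairs where two caps are both exceeded: 0 + 1 + 4 + 0 + 0 + 10 = 15.
By inclusion–exclusion the count is 364 − 280 + 15 = 99.

99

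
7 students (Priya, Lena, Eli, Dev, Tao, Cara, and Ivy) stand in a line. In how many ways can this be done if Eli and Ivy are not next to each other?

3600

There are 7! = 5040 arrangements in all. If Eli and Ivy are adjacent, merging them into one block gives 2·(6)! = 1440 arrangements.
So 5040 − 1440 = 3600 arrangements keep them apart.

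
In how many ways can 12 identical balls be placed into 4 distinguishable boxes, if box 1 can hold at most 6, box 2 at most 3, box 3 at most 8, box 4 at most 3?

92

Without the upper bounds there are C(15,3) = 455 ways to split 12 among 4 boxes.
Subtract solutions that violate a single cap (substitute x_i' = x_i − (cap_i+1)): x_1 ≥ 7 gives C(8,3) = 56; x_2 ≥ 4 gives C(11,3) = 165; x_3 ≥ 9 gives C(6,3) = 20; x_4 ≥ 4 gives C(11,3) = 165. Together 406.
Add back pairs where two caps are both exceeded: 4 + 0 + 4 + 0 + 35 + 0 = 43.
By inclusion–exclusion the count is 455 − 406 + 43 = 92.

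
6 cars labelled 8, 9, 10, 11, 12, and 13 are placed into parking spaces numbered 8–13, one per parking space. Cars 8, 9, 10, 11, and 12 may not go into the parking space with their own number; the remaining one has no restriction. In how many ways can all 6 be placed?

309

Let Aᵢ (for 8 ≤ i ≤ 12) be the placements that put car i in its forbidden parking space. Any j of these fix j positions, leaving (6−j)! ways to fill the rest, and there are C(5,j) ways to pick which j.
By inclusion–exclusion, the number of valid placements is Σ_{j=0}^{5} (−1)^j C(5,j)·(6−j)!.
Computing: 720 − 600 + 240 − 60 + 10 − 1 = 309.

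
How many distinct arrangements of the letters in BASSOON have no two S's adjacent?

900

There are 7!/(2!·2!) = 1260 arrangements of BASSOON in total.
If the two S's are adjacent, glue them into one block, leaving 6 items to arrange: (6)!/(2!) = 360 ways.
Subtracting, 1260 − 360 = 900 arrangements keep the S's apart.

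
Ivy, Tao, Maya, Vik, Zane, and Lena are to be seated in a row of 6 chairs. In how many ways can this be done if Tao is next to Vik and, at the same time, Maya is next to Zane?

Treat {Tao,Vik} as one block (2 orders) and {Maya,Zane} as another (2 orders).
That leaves 4 units to arrange: 2 × 2 × 4! = 4 × 24 = 96.

96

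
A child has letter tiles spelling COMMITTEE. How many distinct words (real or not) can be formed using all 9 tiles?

45360

The 9 letters of COMMITTEE have repeats: E appearing twice, M appearing twice, and T appearing twice.
So there are 9! / (2!·2!·2!) = 45360 distinguishable arrangements.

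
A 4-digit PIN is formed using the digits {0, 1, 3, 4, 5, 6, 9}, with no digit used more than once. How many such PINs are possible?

With no repetition, fill the 4 digits in order: 7 choices, then 6, down to 4.
That product is 7 × 6 × 5 × 4 = 840.

840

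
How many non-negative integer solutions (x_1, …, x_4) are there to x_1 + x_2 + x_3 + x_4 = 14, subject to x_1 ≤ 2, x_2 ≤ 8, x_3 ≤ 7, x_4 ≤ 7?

142

By stars and bars, unrestricted non-negative solutions to x_1+…+x_4 = 14 number C(14+3,3) = 680.
Subtract solutions that violate a single cap (substitute x_i' = x_i − (cap_i+1)): x_1 ≥ 3 gives C(14,3) = 364; x_2 ≥ 9 gives C(8,3) = 56; x_3 ≥ 8 gives C(9,3) = 84; x_4 ≥ 8 gives C(9,3) = 84. Together 588.
Add back pairs where two caps are both exceeded: 10 + 20 + 20 + 0 + 0 + 0 = 50.
By inclusion–exclusion the count is 680 − 588 + 50 = 142.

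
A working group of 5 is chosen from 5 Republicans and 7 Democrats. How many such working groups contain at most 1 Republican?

196

Split by how many Republicans are chosen (0 through 1).
Sum: C(5,0)·C(7,5) + C(5,1)·C(7,4) = 21 + 175 = 196.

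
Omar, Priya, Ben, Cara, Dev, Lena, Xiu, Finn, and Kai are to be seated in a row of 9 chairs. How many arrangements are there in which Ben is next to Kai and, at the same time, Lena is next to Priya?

20160

Treat {Ben,Kai} as one block (2 orders) and {Lena,Priya} as another (2 orders).
That leaves 7 units to arrange: 2 × 2 × 7! = 4 × 5040 = 20160.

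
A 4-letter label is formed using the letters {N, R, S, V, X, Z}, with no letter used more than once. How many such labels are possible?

360

With no repetition, fill the 4 letters in order: 6 choices, then 5, down to 3.
That product is 6 × 5 × 4 × 3 = 360.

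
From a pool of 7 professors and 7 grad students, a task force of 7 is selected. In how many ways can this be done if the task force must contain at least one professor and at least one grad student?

Unrestricted: C(14,7) = 3432 ways to pick any 7 of the 14.
Subtract selections that omit an entire group: no professors → C(7,7) = 1; no grad students → C(7,7) = 1.
Both groups omitted at once is impossible, so 3432 − 2 = 3430.

3430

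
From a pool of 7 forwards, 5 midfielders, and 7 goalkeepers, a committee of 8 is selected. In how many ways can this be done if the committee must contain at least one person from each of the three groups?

71589

Total 8-person selections from all 19: C(19,8) = 75582.
Selections missing a whole group: no forwards → C(12,8) = 495; no midfielders → C(14,8) = 3003; no goalkeepers → C(12,8) = 495.
Add back selections omitting two groups (i.e. drawn from a single group): C(7,8) + C(5,8) + C(7,8) = 0.
By inclusion–exclusion: 75582 − 3993 + 0 = 71589.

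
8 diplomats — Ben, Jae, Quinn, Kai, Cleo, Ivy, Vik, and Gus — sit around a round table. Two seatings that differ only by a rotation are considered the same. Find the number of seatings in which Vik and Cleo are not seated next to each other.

3600

Without the restriction there are (7)! = 5040 seatings.
Those with Vik next to Cleo: fuse the pair into one unit and seat 7 units around a circle — 2·(6)! = 1440.
Subtracting, 5040 − 1440 = 3600.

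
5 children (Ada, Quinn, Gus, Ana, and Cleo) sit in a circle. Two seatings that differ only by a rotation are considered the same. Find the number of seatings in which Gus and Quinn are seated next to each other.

12

Glue Gus and Quinn into a block (2 internal orders). Seating 4 units around a circle gives (3)! arrangements.
So 2 × (3)! = 2 × 6 = 12.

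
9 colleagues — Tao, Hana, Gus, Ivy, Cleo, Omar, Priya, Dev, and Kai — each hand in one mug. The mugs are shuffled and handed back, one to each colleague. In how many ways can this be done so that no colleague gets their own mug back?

133496

Count assignments avoiding every fixed point. For any j of the 9 colleagues fixed to their own mug, the other 9−j can be arranged in (9−j)! ways.
By inclusion–exclusion this is Σ_{j=0}^{9} (−1)^j C(9,j)·(9−j)!.
Computing: 362880 − 362880 + 181440 − 60480 + 15120 − 3024 + 504 − 72 + 9 − 1 = 133496.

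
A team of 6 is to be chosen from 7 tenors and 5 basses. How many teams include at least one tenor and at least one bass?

917

With no constraint there are C(12,6) = 924 possible selections.
Selections missing a whole group: no tenors → C(5,6) = 0; no basses → C(7,6) = 7.
Both groups omitted at once is impossible, so 924 − 7 = 917.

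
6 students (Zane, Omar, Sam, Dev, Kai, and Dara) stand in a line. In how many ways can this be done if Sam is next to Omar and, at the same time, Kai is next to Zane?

Treat {Sam,Omar} as one block (2 orders) and {Kai,Zane} as another (2 orders).
That leaves 4 units to arrange: 2 × 2 × 4! = 4 × 24 = 96.

96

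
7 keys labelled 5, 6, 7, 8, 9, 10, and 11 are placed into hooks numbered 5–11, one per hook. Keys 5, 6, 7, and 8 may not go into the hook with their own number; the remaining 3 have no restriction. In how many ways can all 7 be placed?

2790

Let Aᵢ (for 5 ≤ i ≤ 8) be the placements that put key i in its forbidden hook. Any j of these fix j positions, leaving (7−j)! ways to fill the rest, and there are C(4,j) ways to pick which j.
By inclusion–exclusion, the number of valid placements is Σ_{j=0}^{4} (−1)^j C(4,j)·(7−j)!.
Computing: 5040 − 2880 + 720 − 96 + 6 = 2790.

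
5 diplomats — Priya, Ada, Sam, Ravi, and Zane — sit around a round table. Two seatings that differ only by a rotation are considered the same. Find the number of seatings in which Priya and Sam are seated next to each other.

12

Glue Priya and Sam into a block (2 internal orders). Seating 4 units around a circle gives (3)! arrangements.
So 2 × (3)! = 2 × 6 = 12.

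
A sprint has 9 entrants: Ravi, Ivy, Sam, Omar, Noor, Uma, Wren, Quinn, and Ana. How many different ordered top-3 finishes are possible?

There are 9 choices for 1st place, 8 for 2nd, and 7 for 3rd.
That gives 9 × 8 × 7 = 504.

504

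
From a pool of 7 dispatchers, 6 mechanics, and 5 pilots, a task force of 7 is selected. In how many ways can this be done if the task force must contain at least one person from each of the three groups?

Total 7-person selections from all 18: C(18,7) = 31824.
Subtract selections that omit an entire group: no dispatchers → C(11,7) = 330; no mechanics → C(12,7) = 792; no pilots → C(13,7) = 1716.
Add back selections omitting two groups (i.e. drawn from a single group): C(7,7) + C(6,7) + C(5,7) = 1.
By inclusion–exclusion: 31824 − 2838 + 1 = 28987.

28987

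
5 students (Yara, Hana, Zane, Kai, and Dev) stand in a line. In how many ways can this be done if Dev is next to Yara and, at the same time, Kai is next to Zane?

24

Treat {Dev,Yara} as one block (2 orders) and {Kai,Zane} as another (2 orders).
That leaves 3 units to arrange: 2 × 2 × 3! = 4 × 6 = 24.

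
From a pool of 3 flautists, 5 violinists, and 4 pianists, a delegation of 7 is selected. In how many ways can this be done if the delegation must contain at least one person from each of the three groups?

With no constraint there are C(12,7) = 792 possible selections.
Selections missing a whole group: no flautists → C(9,7) = 36; no violinists → C(7,7) = 1; no pianists → C(8,7) = 8.
Add back selections omitting two groups (i.e. drawn from a single group): C(3,7) + C(5,7) + C(4,7) = 0.
By inclusion–exclusion: 792 − 45 + 0 = 747.

747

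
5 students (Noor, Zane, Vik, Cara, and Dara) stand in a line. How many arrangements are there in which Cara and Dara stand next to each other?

48

Glue Cara and Dara into one block (2 internal orders), leaving 4 units to arrange in a row.
So the count is 2·(4)! = 48.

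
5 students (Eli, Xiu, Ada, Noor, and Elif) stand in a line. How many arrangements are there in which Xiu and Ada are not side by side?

72

There are 5! = 120 arrangements in all. If Xiu and Ada are adjacent, merging them into one block gives 2·(4)! = 48 arrangements.
So 120 − 48 = 72 arrangements keep them apart.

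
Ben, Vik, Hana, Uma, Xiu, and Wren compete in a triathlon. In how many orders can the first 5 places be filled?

This is an ordered selection of 5 from 6: P(6,5).
That gives 6 × 5 × 4 × 3 × 2 = 720.

720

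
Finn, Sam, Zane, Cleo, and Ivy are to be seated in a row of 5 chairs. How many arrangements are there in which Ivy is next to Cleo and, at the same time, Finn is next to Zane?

Treat {Ivy,Cleo} as one block (2 orders) and {Finn,Zane} as another (2 orders).
That leaves 3 units to arrange: 2 × 2 × 3! = 4 × 6 = 24.

24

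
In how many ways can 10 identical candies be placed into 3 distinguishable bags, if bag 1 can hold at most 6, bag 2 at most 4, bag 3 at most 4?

Without the upper bounds there are C(12,2) = 66 ways to split 10 among 3 bags.
Subtract solutions that violate a single cap (substitute x_i' = x_i − (cap_i+1)): x_1 ≥ 7 gives C(5,2) = 10; x_2 ≥ 5 gives C(7,2) = 21; x_3 ≥ 5 gives C(7,2) = 21. Together 52.
Add back pairs where two caps are both exceeded: 0 + 0 + 1 = 1.
By inclusion–exclusion the count is 66 − 52 + 1 = 15.

15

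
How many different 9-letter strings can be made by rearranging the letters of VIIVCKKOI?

15120

VIIVCKKOI has 9 letters with I appearing 3 times, K appearing twice, and V appearing twice.
The number of distinct arrangements is 9!/(3!·2!·2!) = 362880/24 = 15120.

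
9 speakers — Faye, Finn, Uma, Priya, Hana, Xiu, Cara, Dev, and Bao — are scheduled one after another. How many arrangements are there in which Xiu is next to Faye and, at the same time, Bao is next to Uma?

Treat {Xiu,Faye} as one block (2 orders) and {Bao,Uma} as another (2 orders).
That leaves 7 units to arrange: 2 × 2 × 7! = 4 × 5040 = 20160.

20160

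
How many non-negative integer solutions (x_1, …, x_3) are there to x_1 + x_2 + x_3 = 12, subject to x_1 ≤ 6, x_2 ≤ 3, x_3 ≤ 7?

By stars and bars, unrestricted non-negative solutions to x_1+…+x_3 = 12 number C(12+2,2) = 91.
Subtract solutions that violate a single cap (substitute x_i' = x_i − (cap_i+1)): x_1 ≥ 7 gives C(7,2) = 21; x_2 ≥ 4 gives C(10,2) = 45; x_3 ≥ 8 gives C(6,2) = 15. Together 81.
Add back pairs where two caps are both exceeded: 3 + 0 + 1 = 4.
By inclusion–exclusion the count is 91 − 81 + 4 = 14.

14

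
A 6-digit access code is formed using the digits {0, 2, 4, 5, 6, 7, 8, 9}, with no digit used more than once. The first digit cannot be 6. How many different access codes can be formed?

17640

The first digit has 8−1 = 7 choices (anything except 6).
The remaining 5 digits are filled from the other 7 symbols without repetition: 7 × 6 × 5 × 4 × 3 = 2520.
Total: 7 × 2520 = 17640.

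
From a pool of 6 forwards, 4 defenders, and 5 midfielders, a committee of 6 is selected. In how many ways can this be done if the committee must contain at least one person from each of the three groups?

With no constraint there are C(15,6) = 5005 possible selections.
Subtract selections that omit an entire group: no forwards → C(9,6) = 84; no defenders → C(11,6) = 462; no midfielders → C(10,6) = 210.
Add back selections omitting two groups (i.e. drawn from a single group): C(6,6) + C(4,6) + C(5,6) = 1.
By inclusion–exclusion: 5005 − 756 + 1 = 4250.

4250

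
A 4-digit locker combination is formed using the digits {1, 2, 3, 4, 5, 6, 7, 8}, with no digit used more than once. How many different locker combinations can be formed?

1680

Choose and order 4 of the 8 symbols: the first digit has 8 options, the next 7, then 6, 5.
8 × 7 × 6 × 5 = 1680.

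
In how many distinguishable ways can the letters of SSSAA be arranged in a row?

10

SSSAA has 5 letters with A appearing twice and S appearing 3 times.
So there are 5! / (3!·2!) = 10 distinguishable arrangements.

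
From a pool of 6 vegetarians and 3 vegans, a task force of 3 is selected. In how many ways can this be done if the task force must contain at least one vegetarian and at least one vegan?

63

Unrestricted: C(9,3) = 84 ways to pick any 3 of the 9.
Subtract selections that omit an entire group: no vegetarians → C(3,3) = 1; no vegans → C(6,3) = 20.
Both groups omitted at once is impossible, so 84 − 21 = 63.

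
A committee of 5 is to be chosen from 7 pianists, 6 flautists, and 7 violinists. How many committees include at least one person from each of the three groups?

Unrestricted: C(20,5) = 15504 ways to pick any 5 of the 20.
Subtract selections that omit an entire group: no pianists → C(13,5) = 1287; no flautists → C(14,5) = 2002; no violinists → C(13,5) = 1287.
Add back selections omitting two groups (i.e. drawn from a single group): C(7,5) + C(6,5) + C(7,5) = 48.
By inclusion–exclusion: 15504 − 4576 + 48 = 10976.

10976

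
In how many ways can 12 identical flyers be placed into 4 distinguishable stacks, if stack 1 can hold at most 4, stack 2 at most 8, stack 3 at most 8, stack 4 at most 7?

Ignoring the caps, the number of non-negative solutions to x_1+…+x_4 = 12 is C(15,3) = 455.
Subtract solutions that violate a single cap (substitute x_i' = x_i − (cap_i+1)): x_1 ≥ 5 gives C(10,3) = 120; x_2 ≥ 9 gives C(6,3) = 20; x_3 ≥ 9 gives C(6,3) = 20; x_4 ≥ 8 gives C(7,3) = 35. Together 195.
No two caps can be exceeded simultaneously, so the pair terms are all 0.
By inclusion–exclusion the count is 455 − 195 + 0 = 260.

260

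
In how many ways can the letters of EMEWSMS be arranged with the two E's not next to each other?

450

There are 7!/(2!·2!·2!) = 630 arrangements of EMEWSMS in total.
If the two E's are adjacent, glue them into one block, leaving 6 items to arrange: (6)!/(2!·2!) = 180 ways.
Hence 630 − 180 = 450.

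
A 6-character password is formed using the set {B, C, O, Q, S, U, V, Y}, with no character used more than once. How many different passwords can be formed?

This is a permutation of 6 out of 8: P(8,6) = 8!/2!.
8 × 7 × 6 × 5 × 4 × 3 = 20160.

20160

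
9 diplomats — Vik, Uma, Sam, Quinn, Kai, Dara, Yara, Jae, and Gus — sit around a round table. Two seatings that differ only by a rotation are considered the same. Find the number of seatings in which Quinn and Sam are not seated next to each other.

30240

Without the restriction there are (8)! = 40320 seatings.
Seatings with Quinn beside Sam: treat them as a block with 2 internal orders, giving 2 × (7)! = 10080.
Subtracting, 40320 − 10080 = 30240.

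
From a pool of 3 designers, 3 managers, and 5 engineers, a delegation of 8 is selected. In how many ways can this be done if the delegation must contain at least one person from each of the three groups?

163

Unrestricted: C(11,8) = 165 ways to pick any 8 of the 11.
Selections missing a whole group: no designers → C(8,8) = 1; no managers → C(8,8) = 1; no engineers → C(6,8) = 0.
Add back selections omitting two groups (i.e. drawn from a single group): C(3,8) + C(3,8) + C(5,8) = 0.
By inclusion–exclusion: 165 − 2 + 0 = 163.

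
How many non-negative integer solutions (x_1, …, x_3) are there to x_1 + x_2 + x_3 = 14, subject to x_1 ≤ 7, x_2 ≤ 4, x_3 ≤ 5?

6

Without the upper bounds there are C(16,2) = 120 ways to split 14 among 3 variables.
Subtract solutions that violate a single cap (substitute x_i' = x_i − (cap_i+1)): x_1 ≥ 8 gives C(8,2) = 28; x_2 ≥ 5 gives C(11,2) = 55; x_3 ≥ 6 gives C(10,2) = 45. Together 128.
Add back pairs where two caps are both exceeded: 3 + 1 + 10 = 14.
By inclusion–exclusion the count is 120 − 128 + 14 = 6.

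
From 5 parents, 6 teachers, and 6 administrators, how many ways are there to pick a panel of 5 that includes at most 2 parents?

5467

Split by how many parents are chosen (0 through 2).
Sum: C(5,0)·C(12,5) + C(5,1)·C(12,4) + C(5,2)·C(12,3) = 792 + 2475 + 2200 = 5467.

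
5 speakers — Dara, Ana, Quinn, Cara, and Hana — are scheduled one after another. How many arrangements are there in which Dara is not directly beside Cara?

72

There are 5! = 120 arrangements in all. If Dara and Cara are adjacent, merging them into one block gives 2·(4)! = 48 arrangements.
Complementary counting: 120 − 48 = 72.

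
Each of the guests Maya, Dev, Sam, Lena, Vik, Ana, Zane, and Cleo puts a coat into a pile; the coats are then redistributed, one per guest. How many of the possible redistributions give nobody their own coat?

14833

Count assignments avoiding every fixed point. For any j of the 8 guests fixed to their own coat, the other 8−j can be arranged in (8−j)! ways.
By inclusion–exclusion this is Σ_{j=0}^{8} (−1)^j C(8,j)·(8−j)!.
Computing: 40320 − 40320 + 20160 − 6720 + 1680 − 336 + 56 − 8 + 1 = 14833.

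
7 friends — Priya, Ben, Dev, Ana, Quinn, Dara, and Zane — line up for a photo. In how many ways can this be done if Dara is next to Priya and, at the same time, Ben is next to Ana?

480

Treat {Dara,Priya} as one block (2 orders) and {Ben,Ana} as another (2 orders).
That leaves 5 units to arrange: 2 × 2 × 5! = 4 × 120 = 480.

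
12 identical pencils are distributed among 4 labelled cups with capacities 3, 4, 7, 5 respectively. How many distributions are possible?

Without the upper bounds there are C(15,3) = 455 ways to split 12 among 4 cups.
Subtract solutions that violate a single cap (substitute x_i' = x_i − (cap_i+1)): x_1 ≥ 4 gives C(11,3) = 165; x_2 ≥ 5 gives C(10,3) = 120; x_3 ≥ 8 gives C(7,3) = 35; x_4 ≥ 6 gives C(9,3) = 84. Together 404.
Add back pairs where two caps are both exceeded: 20 + 1 + 10 + 0 + 4 + 0 = 35.
By inclusion–exclusion the count is 455 − 404 + 35 = 86.

86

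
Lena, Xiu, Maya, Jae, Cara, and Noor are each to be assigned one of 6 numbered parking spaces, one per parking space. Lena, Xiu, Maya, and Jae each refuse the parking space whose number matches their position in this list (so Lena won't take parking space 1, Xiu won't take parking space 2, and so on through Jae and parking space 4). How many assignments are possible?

362

Let Aᵢ (for 1 ≤ i ≤ 4) be the placements that put person i in their forbidden parking space. Any j of these fix j positions, leaving (6−j)! ways to fill the rest, and there are C(4,j) ways to pick which j.
By inclusion–exclusion, the number of valid placements is Σ_{j=0}^{4} (−1)^j C(4,j)·(6−j)!.
Computing: 720 − 480 + 144 − 24 + 2 = 362.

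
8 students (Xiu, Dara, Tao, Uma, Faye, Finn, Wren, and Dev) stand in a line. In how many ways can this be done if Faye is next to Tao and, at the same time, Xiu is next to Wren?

Treat {Faye,Tao} as one block (2 orders) and {Xiu,Wren} as another (2 orders).
That leaves 6 units to arrange: 2 × 2 × 6! = 4 × 720 = 2880.

2880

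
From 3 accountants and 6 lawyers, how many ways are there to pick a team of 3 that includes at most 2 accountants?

83

Split by how many accountants are chosen (0 through 2).
Sum: C(3,0)·C(6,3) + C(3,1)·C(6,2) + C(3,2)·C(6,1) = 20 + 45 + 18 = 83.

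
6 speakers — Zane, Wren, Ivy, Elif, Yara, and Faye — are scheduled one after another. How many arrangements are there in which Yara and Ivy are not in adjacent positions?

480

Of the 6! = 720 arrangements, those with Yara and Ivy adjacent number 2 × 5! = 240 (treat the pair as a block with 2 internal orders).
So 720 − 240 = 480 arrangements keep them apart.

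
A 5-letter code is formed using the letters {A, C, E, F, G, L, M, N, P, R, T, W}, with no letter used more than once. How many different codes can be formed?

95040

Choose and order 5 of the 12 symbols: the first letter has 12 options, the next 11, and so on down to 8.
That product is 12 × 11 × 10 × 9 × 8 = 95040.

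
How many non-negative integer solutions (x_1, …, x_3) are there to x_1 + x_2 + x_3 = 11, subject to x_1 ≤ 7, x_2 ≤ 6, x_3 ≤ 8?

Without the upper bounds there are C(13,2) = 78 ways to split 11 among 3 variables.
Subtract solutions that violate a single cap (substitute x_i' = x_i − (cap_i+1)): x_1 ≥ 8 gives C(5,2) = 10; x_2 ≥ 7 gives C(6,2) = 15; x_3 ≥ 9 gives C(4,2) = 6. Together 31.
No two caps can be exceeded simultaneously, so the pair terms are all 0.
By inclusion–exclusion the count is 78 − 31 + 0 = 47.

47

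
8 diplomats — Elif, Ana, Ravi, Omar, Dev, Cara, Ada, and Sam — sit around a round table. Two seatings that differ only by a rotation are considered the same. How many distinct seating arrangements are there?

Fix one person's seat to break rotational symmetry; the remaining 7 people can be arranged in (7)! = 5040 ways.

5040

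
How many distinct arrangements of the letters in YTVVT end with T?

12

With the last slot taken by T, it remains to arrange the other 4 letters (YVVT).
Those 4 letters have V appearing twice, giving (4)!/(2!) = 12.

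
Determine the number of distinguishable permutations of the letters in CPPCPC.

20

The 6 letters of CPPCPC have repeats: C appearing 3 times and P appearing 3 times.
The number of distinct arrangements is 6!/(3!·3!) = 720/36 = 20.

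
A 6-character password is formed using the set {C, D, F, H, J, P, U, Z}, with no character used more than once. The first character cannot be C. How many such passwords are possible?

The first character has 8−1 = 7 choices (anything except C).
The remaining 5 characters are filled from the other 7 symbols without repetition: 7 × 6 × 5 × 4 × 3 = 2520.
Total: 7 × 2520 = 17640.

17640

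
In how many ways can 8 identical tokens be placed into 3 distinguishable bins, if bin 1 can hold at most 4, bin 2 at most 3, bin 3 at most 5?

14

By stars and bars, unrestricted non-negative solutions to x_1+…+x_3 = 8 number C(8+2,2) = 45.
Subtract solutions that violate a single cap (substitute x_i' = x_i − (cap_i+1)): x_1 ≥ 5 gives C(5,2) = 10; x_2 ≥ 4 gives C(6,2) = 15; x_3 ≥ 6 gives C(4,2) = 6. Together 31.
No two caps can be exceeded simultaneously, so the pair terms are all 0.
By inclusion–exclusion the count is 45 − 31 + 0 = 14.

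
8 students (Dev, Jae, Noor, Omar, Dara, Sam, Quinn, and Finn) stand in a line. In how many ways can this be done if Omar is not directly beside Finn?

30240

Of the 8! = 40320 arrangements, those with Omar and Finn adjacent number 2 × 7! = 10080 (treat the pair as a block with 2 internal orders).
So 40320 − 10080 = 30240 arrangements keep them apart.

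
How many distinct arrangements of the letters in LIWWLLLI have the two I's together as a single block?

Treat the 2 copies of I as a single block. The multiset to arrange is then {II, L, L, L, L, W, W}, 7 items in all.
That gives (7)!/(4!·2!) = 105 arrangements.

105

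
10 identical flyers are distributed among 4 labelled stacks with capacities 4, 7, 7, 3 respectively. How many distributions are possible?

130

Ignoring the caps, the number of non-negative solutions to x_1+…+x_4 = 10 is C(13,3) = 286.
Subtract solutions that violate a single cap (substitute x_i' = x_i − (cap_i+1)): x_1 ≥ 5 gives C(8,3) = 56; x_2 ≥ 8 gives C(5,3) = 10; x_3 ≥ 8 gives C(5,3) = 10; x_4 ≥ 4 gives C(9,3) = 84. Together 160.
Add back pairs where two caps are both exceeded: 0 + 0 + 4 + 0 + 0 + 0 = 4.
By inclusion–exclusion the count is 286 − 160 + 4 = 130.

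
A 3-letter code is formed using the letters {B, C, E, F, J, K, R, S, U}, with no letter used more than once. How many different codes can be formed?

This is a permutation of 3 out of 9: P(9,3) = 9!/6!.
9 × 8 × 7 = 504.

504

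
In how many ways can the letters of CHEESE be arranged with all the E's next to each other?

24

Treat the 3 copies of E as a single block. The multiset to arrange is then {EEE, C, H, S}, 4 items in all.
All 4 items are distinct, so there are (4)! = 24 arrangements.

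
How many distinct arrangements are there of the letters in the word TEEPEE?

30

Letter multiplicities in TEEPEE: E×4, P×1, T×1.
Dividing 6! = 720 by 4! = 24 for the repeated letters gives 30.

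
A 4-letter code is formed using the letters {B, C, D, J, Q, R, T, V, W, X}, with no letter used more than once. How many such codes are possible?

Choose and order 4 of the 10 symbols: the first letter has 10 options, the next 9, then 8, 7.
That product is 10 × 9 × 8 × 7 = 5040.

5040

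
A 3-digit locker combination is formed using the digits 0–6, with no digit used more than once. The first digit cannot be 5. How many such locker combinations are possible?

180

The first digit has 7−1 = 6 choices (anything except 5).
The remaining 2 digits are filled from the other 6 symbols without repetition: 6 × 5 = 30.
Total: 6 × 30 = 180.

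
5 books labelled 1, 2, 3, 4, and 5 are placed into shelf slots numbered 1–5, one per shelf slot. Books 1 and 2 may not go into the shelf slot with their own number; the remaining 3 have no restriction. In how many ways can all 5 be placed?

Let Aᵢ (for i ∈ {1, 2}) be the placements that put book i in its forbidden shelf slot. Any j of these fix j positions, leaving (5−j)! ways to fill the rest, and there are C(2,j) ways to pick which j.
By inclusion–exclusion, the number of valid placements is Σ_{j=0}^{2} (−1)^j C(2,j)·(5−j)!.
Computing: 120 − 48 + 6 = 78.

78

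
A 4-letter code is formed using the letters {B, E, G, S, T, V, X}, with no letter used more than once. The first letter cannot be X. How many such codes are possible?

720

The first letter has 7−1 = 6 choices (anything except X).
The remaining 3 letters are filled from the other 6 symbols without repetition: 6 × 5 × 4 = 120.
Total: 6 × 120 = 720.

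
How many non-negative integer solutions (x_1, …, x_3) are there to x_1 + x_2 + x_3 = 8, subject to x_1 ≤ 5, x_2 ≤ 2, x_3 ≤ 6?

Without the upper bounds there are C(10,2) = 45 ways to split 8 among 3 variables.
Subtract solutions that violate a single cap (substitute x_i' = x_i − (cap_i+1)): x_1 ≥ 6 gives C(4,2) = 6; x_2 ≥ 3 gives C(7,2) = 21; x_3 ≥ 7 gives C(3,2) = 3. Together 30.
No two caps can be exceeded simultaneously, so the pair terms are all 0.
By inclusion–exclusion the count is 45 − 30 + 0 = 15.

15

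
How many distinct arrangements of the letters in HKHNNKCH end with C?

210

Fix C in the last position and arrange the remaining 7 letters.
Those 7 letters have H appearing 3 times, K appearing twice, and N appearing twice, giving (7)!/(3!·2!·2!) = 210.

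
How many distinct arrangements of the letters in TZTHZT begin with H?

With the first slot taken by H, it remains to arrange the other 5 letters (TZTZT).
Those 5 letters have T appearing 3 times and Z appearing twice, giving (5)!/(3!·2!) = 10.

10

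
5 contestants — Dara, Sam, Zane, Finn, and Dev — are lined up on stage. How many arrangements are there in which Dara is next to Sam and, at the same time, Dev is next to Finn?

Treat {Dara,Sam} as one block (2 orders) and {Dev,Finn} as another (2 orders).
That leaves 3 units to arrange: 2 × 2 × 3! = 4 × 6 = 24.

24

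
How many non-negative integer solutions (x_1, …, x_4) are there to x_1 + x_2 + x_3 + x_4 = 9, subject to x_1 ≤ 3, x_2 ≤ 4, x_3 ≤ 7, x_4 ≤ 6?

116

By stars and bars, unrestricted non-negative solutions to x_1+…+x_4 = 9 number C(9+3,3) = 220.
Subtract solutions that violate a single cap (substitute x_i' = x_i − (cap_i+1)): x_1 ≥ 4 gives C(8,3) = 56; x_2 ≥ 5 gives C(7,3) = 35; x_3 ≥ 8 gives C(4,3) = 4; x_4 ≥ 7 gives C(5,3) = 10. Together 105.
Add back pairs where two caps are both exceeded: 1 + 0 + 0 + 0 + 0 + 0 = 1.
By inclusion–exclusion the count is 220 − 105 + 1 = 116.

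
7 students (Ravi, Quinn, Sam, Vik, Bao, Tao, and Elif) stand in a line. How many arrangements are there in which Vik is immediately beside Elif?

Glue Vik and Elif into one block (2 internal orders), leaving 6 units to arrange in a row.
So the count is 2·(6)! = 1440.

1440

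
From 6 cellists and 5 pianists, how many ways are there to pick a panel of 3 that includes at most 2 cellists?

Split by how many cellists are chosen (0 through 2).
Sum: C(6,0)·C(5,3) + C(6,1)·C(5,2) + C(6,2)·C(5,1) = 10 + 60 + 75 = 145.

145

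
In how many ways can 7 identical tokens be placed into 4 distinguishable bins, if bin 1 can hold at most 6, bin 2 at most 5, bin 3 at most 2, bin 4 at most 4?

Without the upper bounds there are C(10,3) = 120 ways to split 7 among 4 bins.
Subtract solutions that violate a single cap (substitute x_i' = x_i − (cap_i+1)): x_1 ≥ 7 gives C(3,3) = 1; x_2 ≥ 6 gives C(4,3) = 4; x_3 ≥ 3 gives C(7,3) = 35; x_4 ≥ 5 gives C(5,3) = 10. Together 50.
No two caps can be exceeded simultaneously, so the pair terms are all 0.
By inclusion–exclusion the count is 120 − 50 + 0 = 70.

70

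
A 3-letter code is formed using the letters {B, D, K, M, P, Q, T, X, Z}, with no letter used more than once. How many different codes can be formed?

This is a permutation of 3 out of 9: P(9,3) = 9!/6!.
9 × 8 × 7 = 504.

504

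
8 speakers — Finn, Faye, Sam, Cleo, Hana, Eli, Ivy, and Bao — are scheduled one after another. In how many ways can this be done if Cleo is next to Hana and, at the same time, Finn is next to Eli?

Treat {Cleo,Hana} as one block (2 orders) and {Finn,Eli} as another (2 orders).
That leaves 6 units to arrange: 2 × 2 × 6! = 4 × 720 = 2880.

2880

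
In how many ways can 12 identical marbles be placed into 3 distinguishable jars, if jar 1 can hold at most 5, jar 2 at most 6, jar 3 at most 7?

Without the upper bounds there are C(14,2) = 91 ways to split 12 among 3 jars.
Subtract solutions that violate a single cap (substitute x_i' = x_i − (cap_i+1)): x_1 ≥ 6 gives C(8,2) = 28; x_2 ≥ 7 gives C(7,2) = 21; x_3 ≥ 8 gives C(6,2) = 15. Together 64.
No two caps can be exceeded simultaneously, so the pair terms are all 0.
By inclusion–exclusion the count is 91 − 64 + 0 = 27.

27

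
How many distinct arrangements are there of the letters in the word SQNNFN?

120

The 6 letters of SQNNFN have repeats: N appearing 3 times.
Dividing 6! = 720 by 3! = 6 for the repeated letters gives 120.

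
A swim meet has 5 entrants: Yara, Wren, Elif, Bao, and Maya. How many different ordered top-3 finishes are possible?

60

This is an ordered selection of 3 from 5: P(5,3).
That gives 5 × 4 × 3 = 60.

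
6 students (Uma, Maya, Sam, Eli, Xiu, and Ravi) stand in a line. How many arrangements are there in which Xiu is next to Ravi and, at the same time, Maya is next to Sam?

96

Treat {Xiu,Ravi} as one block (2 orders) and {Maya,Sam} as another (2 orders).
That leaves 4 units to arrange: 2 × 2 × 4! = 4 × 24 = 96.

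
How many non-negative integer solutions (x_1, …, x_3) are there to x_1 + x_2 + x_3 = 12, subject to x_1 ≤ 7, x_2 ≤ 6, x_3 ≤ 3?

Without the upper bounds there are C(14,2) = 91 ways to split 12 among 3 variables.
Subtract solutions that violate a single cap (substitute x_i' = x_i − (cap_i+1)): x_1 ≥ 8 gives C(6,2) = 15; x_2 ≥ 7 gives C(7,2) = 21; x_3 ≥ 4 gives C(10,2) = 45. Together 81.
Add back pairs where two caps are both exceeded: 0 + 1 + 3 = 4.
By inclusion–exclusion the count is 91 − 81 + 4 = 14.

14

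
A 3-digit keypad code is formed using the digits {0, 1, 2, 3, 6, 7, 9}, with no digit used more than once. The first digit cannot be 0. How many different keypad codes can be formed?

The first digit has 7−1 = 6 choices (anything except 0).
The remaining 2 digits are filled from the other 6 symbols without repetition: 6 × 5 = 30.
Total: 6 × 30 = 180.

180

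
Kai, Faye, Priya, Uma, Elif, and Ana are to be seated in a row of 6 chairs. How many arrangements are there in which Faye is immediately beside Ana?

240

Place the 4 others and the Faye-Ana pair as 5 objects in a line; the pair has 2 internal arrangements.
So the count is 2·(5)! = 240.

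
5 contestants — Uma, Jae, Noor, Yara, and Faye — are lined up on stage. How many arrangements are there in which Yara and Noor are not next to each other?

There are 5! = 120 arrangements in all. If Yara and Noor are adjacent, merging them into one block gives 2·(4)! = 48 arrangements.
Complementary counting: 120 − 48 = 72.

72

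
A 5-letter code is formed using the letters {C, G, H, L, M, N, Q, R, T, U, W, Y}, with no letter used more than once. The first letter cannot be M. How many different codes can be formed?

The first letter has 12−1 = 11 choices (anything except M).
The remaining 4 letters are filled from the other 11 symbols without repetition: 11 × 10 × 9 × 8 = 7920.
Total: 11 × 7920 = 87120.

87120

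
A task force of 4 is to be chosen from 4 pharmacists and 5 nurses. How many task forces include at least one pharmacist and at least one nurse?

120

Unrestricted: C(9,4) = 126 ways to pick any 4 of the 9.
Selections missing a whole group: no pharmacists → C(5,4) = 5; no nurses → C(4,4) = 1.
Both groups omitted at once is impossible, so 126 − 6 = 120.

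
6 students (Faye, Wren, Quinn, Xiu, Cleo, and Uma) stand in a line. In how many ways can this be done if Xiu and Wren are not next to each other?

480

There are 6! = 720 arrangements in all. If Xiu and Wren are adjacent, merging them into one block gives 2·(5)! = 240 arrangements.
So 720 − 240 = 480 arrangements keep them apart.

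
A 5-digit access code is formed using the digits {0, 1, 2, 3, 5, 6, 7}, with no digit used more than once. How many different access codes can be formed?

With no repetition, fill the 5 digits in order: 7 choices, then 6, down to 3.
7 × 6 × 5 × 4 × 3 = 2520.

2520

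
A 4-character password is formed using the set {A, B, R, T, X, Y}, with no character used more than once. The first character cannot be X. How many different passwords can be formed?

300

The first character has 6−1 = 5 choices (anything except X).
The remaining 3 characters are filled from the other 5 symbols without repetition: 5 × 4 × 3 = 60.
Total: 5 × 60 = 300.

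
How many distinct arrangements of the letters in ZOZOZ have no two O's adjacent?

6

There are 5!/(3!·2!) = 10 arrangements of ZOZOZ in total.
If the two O's are adjacent, glue them into one block, leaving 4 items to arrange: (4)!/(3!) = 4 ways.
Hence 10 − 4 = 6.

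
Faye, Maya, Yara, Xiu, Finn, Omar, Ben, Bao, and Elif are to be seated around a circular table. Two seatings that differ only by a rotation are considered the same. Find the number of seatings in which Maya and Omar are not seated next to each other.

30240

Without the restriction there are (8)! = 40320 seatings.
Seatings with Maya beside Omar: treat them as a block with 2 internal orders, giving 2 × (7)! = 10080.
Subtracting, 40320 − 10080 = 30240.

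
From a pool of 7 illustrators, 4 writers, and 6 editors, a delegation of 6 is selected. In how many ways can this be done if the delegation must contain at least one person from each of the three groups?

Unrestricted: C(17,6) = 12376 ways to pick any 6 of the 17.
Subtract selections that omit an entire group: no illustrators → C(10,6) = 210; no writers → C(13,6) = 1716; no editors → C(11,6) = 462.
Add back selections omitting two groups (i.e. drawn from a single group): C(7,6) + C(4,6) + C(6,6) = 8.
By inclusion–exclusion: 12376 − 2388 + 8 = 9996.

9996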